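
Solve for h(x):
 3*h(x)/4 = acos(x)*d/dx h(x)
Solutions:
 h(x) = C1*exp(3*Integral(1/acos(x), x)/4)


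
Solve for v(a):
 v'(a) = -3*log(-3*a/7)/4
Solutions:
 v(a) = C1 - 3*a*log(-a)/4 + 3*a*(-log(3) + 1 + log(7))/4


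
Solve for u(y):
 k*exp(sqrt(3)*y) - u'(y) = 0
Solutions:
 u(y) = C1 + sqrt(3)*k*exp(sqrt(3)*y)/3


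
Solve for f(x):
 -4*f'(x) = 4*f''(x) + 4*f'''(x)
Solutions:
 f(x) = C1 + (C2*sin(sqrt(3)*x/2) + C3*cos(sqrt(3)*x/2))*exp(-x/2)


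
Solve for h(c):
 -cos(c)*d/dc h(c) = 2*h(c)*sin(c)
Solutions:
 h(c) = C1*cos(c)^2


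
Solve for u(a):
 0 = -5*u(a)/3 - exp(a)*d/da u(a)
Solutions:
 u(a) = C1*exp(5*exp(-a)/3)


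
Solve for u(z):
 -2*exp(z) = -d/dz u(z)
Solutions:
 u(z) = C1 + 2*exp(z)


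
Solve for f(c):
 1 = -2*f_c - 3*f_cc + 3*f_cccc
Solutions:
 f(c) = C1 + C2*exp(-3^(1/3)*c*(3^(1/3)/(sqrt(6) + 3)^(1/3) + (sqrt(6) + 3)^(1/3))/6)*sin(3^(1/6)*c*(-3^(2/3)*(sqrt(6) + 3)^(1/3) + 3/(sqrt(6) + 3)^(1/3))/6) + C3*exp(-3^(1/3)*c*(3^(1/3)/(sqrt(6) + 3)^(1/3) + (sqrt(6) + 3)^(1/3))/6)*cos(3^(1/6)*c*(-3^(2/3)*(sqrt(6) + 3)^(1/3) + 3/(sqrt(6) + 3)^(1/3))/6) + C4*exp(3^(1/3)*c*(3^(1/3)/(sqrt(6) + 3)^(1/3) + (sqrt(6) + 3)^(1/3))/3) - c/2


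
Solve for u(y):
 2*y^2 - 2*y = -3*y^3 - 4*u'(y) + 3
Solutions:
 u(y) = C1 - 3*y^4/16 - y^3/6 + y^2/4 + 3*y/4


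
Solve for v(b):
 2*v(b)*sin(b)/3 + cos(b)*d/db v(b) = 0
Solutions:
 v(b) = C1*cos(b)^(2/3)


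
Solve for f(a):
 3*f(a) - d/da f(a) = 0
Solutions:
 f(a) = C1*exp(3*a)


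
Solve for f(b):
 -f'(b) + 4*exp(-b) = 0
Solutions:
 f(b) = C1 - 4*exp(-b)


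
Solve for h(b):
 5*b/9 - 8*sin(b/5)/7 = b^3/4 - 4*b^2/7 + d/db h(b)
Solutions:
 h(b) = C1 - b^4/16 + 4*b^3/21 + 5*b^2/18 + 40*cos(b/5)/7


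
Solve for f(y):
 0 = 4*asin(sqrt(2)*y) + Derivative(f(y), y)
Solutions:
 f(y) = C1 - 4*y*asin(sqrt(2)*y) - 2*sqrt(2)*sqrt(1 - 2*y^2)


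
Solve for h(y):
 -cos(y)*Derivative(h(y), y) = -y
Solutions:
 h(y) = C1 + Integral(y/cos(y), y)


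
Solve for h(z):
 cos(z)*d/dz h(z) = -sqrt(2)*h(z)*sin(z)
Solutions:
 h(z) = C1*cos(z)^(sqrt(2))


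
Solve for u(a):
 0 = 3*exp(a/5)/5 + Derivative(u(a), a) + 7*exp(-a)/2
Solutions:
 u(a) = C1 - 3*exp(a/5) + 7*exp(-a)/2


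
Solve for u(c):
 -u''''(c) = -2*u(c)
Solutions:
 u(c) = C1*exp(-2^(1/4)*c) + C2*exp(2^(1/4)*c) + C3*sin(2^(1/4)*c) + C4*cos(2^(1/4)*c)


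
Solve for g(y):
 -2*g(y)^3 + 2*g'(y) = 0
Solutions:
 g(y) = -sqrt(2)*sqrt(-1/(C1 + y))/2
 g(y) = sqrt(2)*sqrt(-1/(C1 + y))/2


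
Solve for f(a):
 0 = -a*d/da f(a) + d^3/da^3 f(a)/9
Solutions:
 f(a) = C1 + Integral(C2*airyai(3^(2/3)*a) + C3*airybi(3^(2/3)*a), a)


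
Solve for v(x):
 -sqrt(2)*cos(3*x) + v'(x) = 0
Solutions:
 v(x) = C1 + sqrt(2)*sin(3*x)/3


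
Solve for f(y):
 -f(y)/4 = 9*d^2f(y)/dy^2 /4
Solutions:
 f(y) = C1*sin(y/3) + C2*cos(y/3)


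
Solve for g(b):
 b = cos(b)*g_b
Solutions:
 g(b) = C1 + Integral(b/cos(b), b)


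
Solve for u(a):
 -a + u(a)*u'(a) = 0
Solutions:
 u(a) = -sqrt(C1 + a^2)
 u(a) = sqrt(C1 + a^2)


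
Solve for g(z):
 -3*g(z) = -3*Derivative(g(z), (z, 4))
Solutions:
 g(z) = C1*exp(-z) + C2*exp(z) + C3*sin(z) + C4*cos(z)


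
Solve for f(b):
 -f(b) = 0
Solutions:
 f(b) = 0


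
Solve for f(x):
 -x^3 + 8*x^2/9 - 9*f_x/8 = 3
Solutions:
 f(x) = C1 - 2*x^4/9 + 64*x^3/243 - 8*x/3


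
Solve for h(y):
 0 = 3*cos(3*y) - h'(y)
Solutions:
 h(y) = C1 + sin(3*y)


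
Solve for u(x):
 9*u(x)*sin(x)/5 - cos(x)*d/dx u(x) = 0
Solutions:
 u(x) = C1/cos(x)^(9/5)


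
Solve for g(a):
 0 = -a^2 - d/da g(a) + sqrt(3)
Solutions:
 g(a) = C1 - a^3/3 + sqrt(3)*a


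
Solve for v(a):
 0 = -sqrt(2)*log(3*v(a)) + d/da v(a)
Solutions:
 -sqrt(2)*Integral(1/(log(_y) + log(3)), (_y, v(a)))/2 = C1 - a


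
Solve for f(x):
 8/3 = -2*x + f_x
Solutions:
 f(x) = C1 + x^2 + 8*x/3


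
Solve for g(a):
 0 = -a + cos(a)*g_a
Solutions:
 g(a) = C1 + Integral(a/cos(a), a)


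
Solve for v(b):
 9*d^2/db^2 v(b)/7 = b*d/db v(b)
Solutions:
 v(b) = C1 + C2*erfi(sqrt(14)*b/6)


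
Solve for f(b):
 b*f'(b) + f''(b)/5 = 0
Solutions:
 f(b) = C1 + C2*erf(sqrt(10)*b/2)


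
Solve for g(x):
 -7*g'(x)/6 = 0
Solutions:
 g(x) = C1


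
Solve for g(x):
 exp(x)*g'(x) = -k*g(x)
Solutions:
 g(x) = C1*exp(k*exp(-x))


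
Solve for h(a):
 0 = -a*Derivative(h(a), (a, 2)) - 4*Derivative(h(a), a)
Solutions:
 h(a) = C1 + C2/a^3


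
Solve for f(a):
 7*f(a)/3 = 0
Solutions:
 f(a) = 0


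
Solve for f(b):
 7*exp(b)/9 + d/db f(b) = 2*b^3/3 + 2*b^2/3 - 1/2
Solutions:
 f(b) = C1 + b^4/6 + 2*b^3/9 - b/2 - 7*exp(b)/9


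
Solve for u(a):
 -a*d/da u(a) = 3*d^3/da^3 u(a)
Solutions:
 u(a) = C1 + Integral(C2*airyai(-3^(2/3)*a/3) + C3*airybi(-3^(2/3)*a/3), a)


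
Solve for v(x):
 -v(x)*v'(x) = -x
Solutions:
 v(x) = -sqrt(C1 + x^2)
 v(x) = sqrt(C1 + x^2)


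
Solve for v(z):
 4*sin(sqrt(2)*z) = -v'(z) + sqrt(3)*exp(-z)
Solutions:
 v(z) = C1 + 2*sqrt(2)*cos(sqrt(2)*z) - sqrt(3)*exp(-z)


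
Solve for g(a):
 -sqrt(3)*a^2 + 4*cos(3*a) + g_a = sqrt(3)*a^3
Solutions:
 g(a) = C1 + sqrt(3)*a^4/4 + sqrt(3)*a^3/3 - 4*sin(3*a)/3


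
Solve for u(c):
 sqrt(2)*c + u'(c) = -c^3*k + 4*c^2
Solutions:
 u(c) = C1 - c^4*k/4 + 4*c^3/3 - sqrt(2)*c^2/2


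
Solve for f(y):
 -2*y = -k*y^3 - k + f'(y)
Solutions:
 f(y) = C1 + k*y^4/4 + k*y - y^2


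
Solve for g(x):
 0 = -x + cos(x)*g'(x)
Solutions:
 g(x) = C1 + Integral(x/cos(x), x)


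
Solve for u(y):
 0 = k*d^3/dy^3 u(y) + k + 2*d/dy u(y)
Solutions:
 u(y) = C1 + C2*exp(-sqrt(2)*y*sqrt(-1/k)) + C3*exp(sqrt(2)*y*sqrt(-1/k)) - k*y/2


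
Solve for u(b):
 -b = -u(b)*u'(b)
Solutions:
 u(b) = -sqrt(C1 + b^2)
 u(b) = sqrt(C1 + b^2)


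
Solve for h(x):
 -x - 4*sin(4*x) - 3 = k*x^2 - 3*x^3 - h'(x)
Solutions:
 h(x) = C1 + k*x^3/3 - 3*x^4/4 + x^2/2 + 3*x - cos(4*x)


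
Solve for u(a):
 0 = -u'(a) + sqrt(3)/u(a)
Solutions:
 u(a) = -sqrt(C1 + 2*sqrt(3)*a)
 u(a) = sqrt(C1 + 2*sqrt(3)*a)


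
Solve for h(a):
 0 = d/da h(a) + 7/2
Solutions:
 h(a) = C1 - 7*a/2


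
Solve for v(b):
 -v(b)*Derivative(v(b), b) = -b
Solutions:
 v(b) = -sqrt(C1 + b^2)
 v(b) = sqrt(C1 + b^2)


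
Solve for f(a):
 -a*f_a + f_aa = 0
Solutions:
 f(a) = C1 + C2*erfi(sqrt(2)*a/2)


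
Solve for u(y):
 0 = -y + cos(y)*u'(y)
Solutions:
 u(y) = C1 + Integral(y/cos(y), y)


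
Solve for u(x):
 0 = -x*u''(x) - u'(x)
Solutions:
 u(x) = C1 + C2*log(x)


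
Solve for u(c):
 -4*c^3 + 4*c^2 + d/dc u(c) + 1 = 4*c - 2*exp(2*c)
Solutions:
 u(c) = C1 + c^4 - 4*c^3/3 + 2*c^2 - c - exp(2*c)


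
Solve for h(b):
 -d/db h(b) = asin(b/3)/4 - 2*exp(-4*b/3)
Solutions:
 h(b) = C1 - b*asin(b/3)/4 - sqrt(9 - b^2)/4 - 3*exp(-4*b/3)/2


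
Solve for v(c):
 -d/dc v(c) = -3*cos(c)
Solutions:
 v(c) = C1 + 3*sin(c)


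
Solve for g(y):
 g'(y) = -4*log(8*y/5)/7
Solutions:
 g(y) = C1 - 4*y*log(y)/7 - 12*y*log(2)/7 + 4*y/7 + 4*y*log(5)/7


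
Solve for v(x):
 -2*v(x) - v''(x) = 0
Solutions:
 v(x) = C1*sin(sqrt(2)*x) + C2*cos(sqrt(2)*x)


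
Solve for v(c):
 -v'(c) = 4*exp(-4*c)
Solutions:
 v(c) = C1 + exp(-4*c)


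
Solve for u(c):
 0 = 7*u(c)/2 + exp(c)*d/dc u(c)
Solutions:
 u(c) = C1*exp(7*exp(-c)/2)


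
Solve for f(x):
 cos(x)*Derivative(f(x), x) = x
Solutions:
 f(x) = C1 + Integral(x/cos(x), x)


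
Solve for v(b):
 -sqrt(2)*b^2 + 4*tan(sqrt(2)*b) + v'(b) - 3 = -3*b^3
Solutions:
 v(b) = C1 - 3*b^4/4 + sqrt(2)*b^3/3 + 3*b + 2*sqrt(2)*log(cos(sqrt(2)*b))


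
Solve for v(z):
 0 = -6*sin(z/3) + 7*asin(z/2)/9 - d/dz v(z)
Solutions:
 v(z) = C1 + 7*z*asin(z/2)/9 + 7*sqrt(4 - z^2)/9 + 18*cos(z/3)


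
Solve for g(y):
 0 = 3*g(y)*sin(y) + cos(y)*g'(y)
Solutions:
 g(y) = C1*cos(y)^3


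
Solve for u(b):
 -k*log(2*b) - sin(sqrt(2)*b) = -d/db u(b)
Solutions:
 u(b) = C1 + b*k*(log(b) - 1) + b*k*log(2) - sqrt(2)*cos(sqrt(2)*b)/2


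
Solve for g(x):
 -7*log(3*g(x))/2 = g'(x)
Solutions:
 2*Integral(1/(log(_y) + log(3)), (_y, g(x)))/7 = C1 - x


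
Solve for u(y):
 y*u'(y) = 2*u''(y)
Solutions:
 u(y) = C1 + C2*erfi(y/2)


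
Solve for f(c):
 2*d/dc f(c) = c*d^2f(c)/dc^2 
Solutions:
 f(c) = C1 + C2*c^3


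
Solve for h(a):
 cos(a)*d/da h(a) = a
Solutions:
 h(a) = C1 + Integral(a/cos(a), a)


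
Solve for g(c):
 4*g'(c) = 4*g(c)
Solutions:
 g(c) = C1*exp(c)


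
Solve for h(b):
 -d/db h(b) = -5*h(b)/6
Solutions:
 h(b) = C1*exp(5*b/6)


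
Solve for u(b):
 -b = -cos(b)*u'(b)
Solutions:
 u(b) = C1 + Integral(b/cos(b), b)


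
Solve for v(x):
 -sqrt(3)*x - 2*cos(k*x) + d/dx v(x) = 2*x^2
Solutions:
 v(x) = C1 + 2*x^3/3 + sqrt(3)*x^2/2 + 2*sin(k*x)/k


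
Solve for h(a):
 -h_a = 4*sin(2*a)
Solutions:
 h(a) = C1 + 2*cos(2*a)


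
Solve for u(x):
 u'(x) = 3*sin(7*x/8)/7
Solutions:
 u(x) = C1 - 24*cos(7*x/8)/49


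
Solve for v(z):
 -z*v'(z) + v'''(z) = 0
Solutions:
 v(z) = C1 + Integral(C2*airyai(z) + C3*airybi(z), z)


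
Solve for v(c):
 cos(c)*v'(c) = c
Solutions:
 v(c) = C1 + Integral(c/cos(c), c)


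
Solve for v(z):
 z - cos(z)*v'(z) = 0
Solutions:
 v(z) = C1 + Integral(z/cos(z), z)


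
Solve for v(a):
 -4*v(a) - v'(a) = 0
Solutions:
 v(a) = C1*exp(-4*a)


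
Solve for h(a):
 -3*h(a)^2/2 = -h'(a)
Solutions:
 h(a) = -2/(C1 + 3*a)


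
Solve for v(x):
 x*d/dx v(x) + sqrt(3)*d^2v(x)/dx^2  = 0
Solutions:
 v(x) = C1 + C2*erf(sqrt(2)*3^(3/4)*x/6)


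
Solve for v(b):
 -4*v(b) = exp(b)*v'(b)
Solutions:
 v(b) = C1*exp(4*exp(-b))


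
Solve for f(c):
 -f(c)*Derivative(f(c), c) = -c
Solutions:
 f(c) = -sqrt(C1 + c^2)
 f(c) = sqrt(C1 + c^2)


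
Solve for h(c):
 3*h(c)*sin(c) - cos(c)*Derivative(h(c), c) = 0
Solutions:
 h(c) = C1/cos(c)^3


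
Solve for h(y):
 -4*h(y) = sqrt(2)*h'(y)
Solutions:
 h(y) = C1*exp(-2*sqrt(2)*y)


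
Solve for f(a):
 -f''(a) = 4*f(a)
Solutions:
 f(a) = C1*sin(2*a) + C2*cos(2*a)


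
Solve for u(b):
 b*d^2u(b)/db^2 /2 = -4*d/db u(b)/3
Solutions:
 u(b) = C1 + C2/b^(5/3)


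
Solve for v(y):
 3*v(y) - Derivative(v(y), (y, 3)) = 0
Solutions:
 v(y) = C3*exp(3^(1/3)*y) + (C1*sin(3^(5/6)*y/2) + C2*cos(3^(5/6)*y/2))*exp(-3^(1/3)*y/2)


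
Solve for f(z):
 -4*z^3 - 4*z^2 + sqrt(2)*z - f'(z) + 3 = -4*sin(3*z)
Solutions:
 f(z) = C1 - z^4 - 4*z^3/3 + sqrt(2)*z^2/2 + 3*z - 4*cos(3*z)/3


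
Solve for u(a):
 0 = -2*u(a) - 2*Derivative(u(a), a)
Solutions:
 u(a) = C1*exp(-a)


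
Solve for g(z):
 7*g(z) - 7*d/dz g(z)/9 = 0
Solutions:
 g(z) = C1*exp(9*z)


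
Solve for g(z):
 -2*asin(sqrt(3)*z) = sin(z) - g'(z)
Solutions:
 g(z) = C1 + 2*z*asin(sqrt(3)*z) + 2*sqrt(3)*sqrt(1 - 3*z^2)/3 - cos(z)


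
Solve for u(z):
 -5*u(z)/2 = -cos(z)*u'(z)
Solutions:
 u(z) = C1*(sin(z) + 1)^(5/4)/(sin(z) - 1)^(5/4)


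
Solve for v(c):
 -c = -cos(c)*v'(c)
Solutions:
 v(c) = C1 + Integral(c/cos(c), c)


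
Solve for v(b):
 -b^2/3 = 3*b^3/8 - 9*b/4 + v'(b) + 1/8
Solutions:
 v(b) = C1 - 3*b^4/32 - b^3/9 + 9*b^2/8 - b/8


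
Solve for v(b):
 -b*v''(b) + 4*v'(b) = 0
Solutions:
 v(b) = C1 + C2*b^5


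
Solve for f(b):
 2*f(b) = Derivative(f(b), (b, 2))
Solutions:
 f(b) = C1*exp(-sqrt(2)*b) + C2*exp(sqrt(2)*b)


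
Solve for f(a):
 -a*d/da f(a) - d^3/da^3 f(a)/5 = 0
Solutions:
 f(a) = C1 + Integral(C2*airyai(-5^(1/3)*a) + C3*airybi(-5^(1/3)*a), a)


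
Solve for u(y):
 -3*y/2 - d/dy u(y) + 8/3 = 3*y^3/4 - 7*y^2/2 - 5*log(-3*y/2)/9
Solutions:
 u(y) = C1 - 3*y^4/16 + 7*y^3/6 - 3*y^2/4 + 5*y*log(-y)/9 + y*(-5*log(2) + 5*log(3) + 19)/9


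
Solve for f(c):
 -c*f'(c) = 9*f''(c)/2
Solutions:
 f(c) = C1 + C2*erf(c/3)


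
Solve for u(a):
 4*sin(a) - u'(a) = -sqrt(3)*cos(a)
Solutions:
 u(a) = C1 + sqrt(3)*sin(a) - 4*cos(a)


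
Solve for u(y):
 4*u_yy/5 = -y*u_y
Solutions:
 u(y) = C1 + C2*erf(sqrt(10)*y/4)


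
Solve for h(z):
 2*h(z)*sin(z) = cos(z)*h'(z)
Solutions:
 h(z) = C1/cos(z)^2


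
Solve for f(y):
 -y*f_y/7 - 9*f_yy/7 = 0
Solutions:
 f(y) = C1 + C2*erf(sqrt(2)*y/6)


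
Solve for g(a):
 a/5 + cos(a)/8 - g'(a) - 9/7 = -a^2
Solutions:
 g(a) = C1 + a^3/3 + a^2/10 - 9*a/7 + sin(a)/8


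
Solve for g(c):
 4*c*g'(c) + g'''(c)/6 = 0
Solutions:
 g(c) = C1 + Integral(C2*airyai(-2*3^(1/3)*c) + C3*airybi(-2*3^(1/3)*c), c)


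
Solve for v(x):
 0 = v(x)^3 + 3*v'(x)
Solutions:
 v(x) = -sqrt(6)*sqrt(-1/(C1 - x))/2
 v(x) = sqrt(6)*sqrt(-1/(C1 - x))/2


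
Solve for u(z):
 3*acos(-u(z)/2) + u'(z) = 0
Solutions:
 Integral(1/acos(-_y/2), (_y, u(z))) = C1 - 3*z


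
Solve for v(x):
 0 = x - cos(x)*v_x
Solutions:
 v(x) = C1 + Integral(x/cos(x), x)


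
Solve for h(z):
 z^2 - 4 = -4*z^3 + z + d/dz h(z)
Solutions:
 h(z) = C1 + z^4 + z^3/3 - z^2/2 - 4*z


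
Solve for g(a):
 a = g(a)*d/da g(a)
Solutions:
 g(a) = -sqrt(C1 + a^2)
 g(a) = sqrt(C1 + a^2)


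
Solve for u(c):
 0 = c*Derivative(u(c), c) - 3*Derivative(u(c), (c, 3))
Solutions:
 u(c) = C1 + Integral(C2*airyai(3^(2/3)*c/3) + C3*airybi(3^(2/3)*c/3), c)


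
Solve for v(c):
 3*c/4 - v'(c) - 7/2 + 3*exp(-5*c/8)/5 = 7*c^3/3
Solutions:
 v(c) = C1 - 7*c^4/12 + 3*c^2/8 - 7*c/2 - 24*exp(-5*c/8)/25


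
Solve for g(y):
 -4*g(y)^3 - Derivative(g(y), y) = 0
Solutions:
 g(y) = -sqrt(2)*sqrt(-1/(C1 - 4*y))/2
 g(y) = sqrt(2)*sqrt(-1/(C1 - 4*y))/2


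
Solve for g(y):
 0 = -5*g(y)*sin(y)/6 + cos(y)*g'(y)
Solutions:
 g(y) = C1/cos(y)^(5/6)


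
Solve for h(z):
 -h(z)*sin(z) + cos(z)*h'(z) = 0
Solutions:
 h(z) = C1/cos(z)


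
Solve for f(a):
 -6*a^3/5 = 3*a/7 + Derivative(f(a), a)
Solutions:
 f(a) = C1 - 3*a^4/10 - 3*a^2/14


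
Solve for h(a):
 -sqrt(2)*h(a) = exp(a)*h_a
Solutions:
 h(a) = C1*exp(sqrt(2)*exp(-a))


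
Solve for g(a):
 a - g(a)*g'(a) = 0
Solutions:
 g(a) = -sqrt(C1 + a^2)
 g(a) = sqrt(C1 + a^2)


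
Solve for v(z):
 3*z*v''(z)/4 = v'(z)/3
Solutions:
 v(z) = C1 + C2*z^(13/9)


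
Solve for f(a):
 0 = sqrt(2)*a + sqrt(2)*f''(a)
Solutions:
 f(a) = C1 + C2*a - a^3/6


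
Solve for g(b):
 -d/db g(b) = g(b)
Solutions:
 g(b) = C1*exp(-b)


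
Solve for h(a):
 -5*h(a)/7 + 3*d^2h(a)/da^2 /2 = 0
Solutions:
 h(a) = C1*exp(-sqrt(210)*a/21) + C2*exp(sqrt(210)*a/21)


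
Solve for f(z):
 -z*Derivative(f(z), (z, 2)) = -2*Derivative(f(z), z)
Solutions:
 f(z) = C1 + C2*z^3


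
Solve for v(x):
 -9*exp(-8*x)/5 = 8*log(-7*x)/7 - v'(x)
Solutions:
 v(x) = C1 + 8*x*log(-x)/7 + 8*x*(-1 + log(7))/7 - 9*exp(-8*x)/40


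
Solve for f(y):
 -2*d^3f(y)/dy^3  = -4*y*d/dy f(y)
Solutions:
 f(y) = C1 + Integral(C2*airyai(2^(1/3)*y) + C3*airybi(2^(1/3)*y), y)


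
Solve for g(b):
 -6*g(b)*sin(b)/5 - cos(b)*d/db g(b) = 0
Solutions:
 g(b) = C1*cos(b)^(6/5)


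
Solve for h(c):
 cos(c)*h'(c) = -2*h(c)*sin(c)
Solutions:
 h(c) = C1*cos(c)^2


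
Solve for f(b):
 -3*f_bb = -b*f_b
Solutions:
 f(b) = C1 + C2*erfi(sqrt(6)*b/6)


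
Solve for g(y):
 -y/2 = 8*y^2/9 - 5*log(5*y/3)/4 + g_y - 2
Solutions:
 g(y) = C1 - 8*y^3/27 - y^2/4 + 5*y*log(y)/4 - 5*y*log(3)/4 + 3*y/4 + 5*y*log(5)/4


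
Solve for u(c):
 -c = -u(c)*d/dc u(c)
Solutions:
 u(c) = -sqrt(C1 + c^2)
 u(c) = sqrt(C1 + c^2)


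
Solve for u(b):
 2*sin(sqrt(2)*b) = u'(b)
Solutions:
 u(b) = C1 - sqrt(2)*cos(sqrt(2)*b)


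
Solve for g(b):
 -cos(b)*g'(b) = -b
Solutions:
 g(b) = C1 + Integral(b/cos(b), b)


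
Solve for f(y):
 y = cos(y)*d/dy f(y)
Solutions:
 f(y) = C1 + Integral(y/cos(y), y)


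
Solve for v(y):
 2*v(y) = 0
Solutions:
 v(y) = 0


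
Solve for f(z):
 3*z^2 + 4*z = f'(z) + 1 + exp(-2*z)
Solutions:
 f(z) = C1 + z^3 + 2*z^2 - z + exp(-2*z)/2


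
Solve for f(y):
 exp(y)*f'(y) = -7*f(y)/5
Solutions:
 f(y) = C1*exp(7*exp(-y)/5)


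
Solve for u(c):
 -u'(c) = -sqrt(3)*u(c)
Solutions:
 u(c) = C1*exp(sqrt(3)*c)


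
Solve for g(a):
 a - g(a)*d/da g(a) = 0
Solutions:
 g(a) = -sqrt(C1 + a^2)
 g(a) = sqrt(C1 + a^2)


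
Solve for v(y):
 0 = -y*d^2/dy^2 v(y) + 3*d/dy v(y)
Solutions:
 v(y) = C1 + C2*y^4


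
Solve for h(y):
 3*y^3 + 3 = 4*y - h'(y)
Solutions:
 h(y) = C1 - 3*y^4/4 + 2*y^2 - 3*y


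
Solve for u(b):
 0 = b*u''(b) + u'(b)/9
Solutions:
 u(b) = C1 + C2*b^(8/9)


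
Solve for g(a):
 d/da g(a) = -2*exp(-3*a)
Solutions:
 g(a) = C1 + 2*exp(-3*a)/3


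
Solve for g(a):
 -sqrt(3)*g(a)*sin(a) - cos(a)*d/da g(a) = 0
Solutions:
 g(a) = C1*cos(a)^(sqrt(3))


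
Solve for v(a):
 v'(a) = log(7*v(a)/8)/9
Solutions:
 9*Integral(1/(-log(_y) - log(7) + 3*log(2)), (_y, v(a))) = C1 - a


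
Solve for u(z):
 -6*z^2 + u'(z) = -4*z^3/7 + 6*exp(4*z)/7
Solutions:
 u(z) = C1 - z^4/7 + 2*z^3 + 3*exp(4*z)/14


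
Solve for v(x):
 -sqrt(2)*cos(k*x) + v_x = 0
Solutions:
 v(x) = C1 + sqrt(2)*sin(k*x)/k


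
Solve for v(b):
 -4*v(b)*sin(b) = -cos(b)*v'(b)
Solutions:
 v(b) = C1/cos(b)^4


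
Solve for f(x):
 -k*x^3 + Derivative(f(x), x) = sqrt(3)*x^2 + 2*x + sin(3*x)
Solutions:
 f(x) = C1 + k*x^4/4 + sqrt(3)*x^3/3 + x^2 - cos(3*x)/3


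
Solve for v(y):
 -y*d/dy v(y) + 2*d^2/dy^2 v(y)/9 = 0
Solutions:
 v(y) = C1 + C2*erfi(3*y/2)


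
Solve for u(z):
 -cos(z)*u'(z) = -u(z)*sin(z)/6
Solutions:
 u(z) = C1/cos(z)^(1/6)


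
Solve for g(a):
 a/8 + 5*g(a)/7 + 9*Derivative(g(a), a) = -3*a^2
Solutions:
 g(a) = C1*exp(-5*a/63) - 21*a^2/5 + 21133*a/200 - 1331379/1000


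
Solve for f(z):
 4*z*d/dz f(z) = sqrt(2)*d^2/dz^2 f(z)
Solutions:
 f(z) = C1 + C2*erfi(2^(1/4)*z)


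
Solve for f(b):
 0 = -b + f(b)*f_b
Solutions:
 f(b) = -sqrt(C1 + b^2)
 f(b) = sqrt(C1 + b^2)


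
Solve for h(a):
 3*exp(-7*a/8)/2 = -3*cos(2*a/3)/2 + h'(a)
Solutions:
 h(a) = C1 + 9*sin(2*a/3)/4 - 12*exp(-7*a/8)/7


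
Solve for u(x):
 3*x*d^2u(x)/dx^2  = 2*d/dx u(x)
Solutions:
 u(x) = C1 + C2*x^(5/3)


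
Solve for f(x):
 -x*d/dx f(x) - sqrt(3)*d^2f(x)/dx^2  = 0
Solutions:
 f(x) = C1 + C2*erf(sqrt(2)*3^(3/4)*x/6)


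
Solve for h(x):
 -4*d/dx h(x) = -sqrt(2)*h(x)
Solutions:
 h(x) = C1*exp(sqrt(2)*x/4)


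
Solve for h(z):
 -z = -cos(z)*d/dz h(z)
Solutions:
 h(z) = C1 + Integral(z/cos(z), z)


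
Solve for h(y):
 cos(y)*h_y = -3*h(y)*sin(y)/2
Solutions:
 h(y) = C1*cos(y)^(3/2)


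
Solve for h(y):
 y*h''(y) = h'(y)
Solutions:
 h(y) = C1 + C2*y^2


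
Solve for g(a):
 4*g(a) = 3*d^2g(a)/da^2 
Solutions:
 g(a) = C1*exp(-2*sqrt(3)*a/3) + C2*exp(2*sqrt(3)*a/3)


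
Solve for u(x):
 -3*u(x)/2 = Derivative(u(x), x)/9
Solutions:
 u(x) = C1*exp(-27*x/2)


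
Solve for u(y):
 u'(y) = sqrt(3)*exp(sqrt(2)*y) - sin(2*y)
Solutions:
 u(y) = C1 + sqrt(6)*exp(sqrt(2)*y)/2 + cos(2*y)/2


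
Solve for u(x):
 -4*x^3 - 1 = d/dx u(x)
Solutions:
 u(x) = C1 - x^4 - x


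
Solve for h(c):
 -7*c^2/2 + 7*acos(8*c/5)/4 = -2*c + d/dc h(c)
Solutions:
 h(c) = C1 - 7*c^3/6 + c^2 + 7*c*acos(8*c/5)/4 - 7*sqrt(25 - 64*c^2)/32


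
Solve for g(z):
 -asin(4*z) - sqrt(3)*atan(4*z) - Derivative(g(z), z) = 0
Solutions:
 g(z) = C1 - z*asin(4*z) - sqrt(1 - 16*z^2)/4 - sqrt(3)*(z*atan(4*z) - log(16*z^2 + 1)/8)


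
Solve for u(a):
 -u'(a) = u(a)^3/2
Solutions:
 u(a) = -sqrt(-1/(C1 - a))
 u(a) = sqrt(-1/(C1 - a))


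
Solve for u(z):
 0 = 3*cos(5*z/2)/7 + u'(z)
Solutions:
 u(z) = C1 - 6*sin(5*z/2)/35


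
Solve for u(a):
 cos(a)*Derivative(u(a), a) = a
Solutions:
 u(a) = C1 + Integral(a/cos(a), a)


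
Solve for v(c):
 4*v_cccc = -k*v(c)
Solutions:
 v(c) = C1*exp(-sqrt(2)*c*(-k)^(1/4)/2) + C2*exp(sqrt(2)*c*(-k)^(1/4)/2) + C3*exp(-sqrt(2)*I*c*(-k)^(1/4)/2) + C4*exp(sqrt(2)*I*c*(-k)^(1/4)/2)


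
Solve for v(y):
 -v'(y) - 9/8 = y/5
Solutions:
 v(y) = C1 - y^2/10 - 9*y/8


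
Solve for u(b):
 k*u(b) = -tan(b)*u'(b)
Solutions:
 u(b) = C1*exp(-k*log(sin(b)))


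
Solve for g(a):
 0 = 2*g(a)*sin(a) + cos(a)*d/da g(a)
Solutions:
 g(a) = C1*cos(a)^2


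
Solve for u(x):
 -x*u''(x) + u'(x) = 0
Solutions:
 u(x) = C1 + C2*x^2


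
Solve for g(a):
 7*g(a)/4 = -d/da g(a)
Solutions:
 g(a) = C1*exp(-7*a/4)


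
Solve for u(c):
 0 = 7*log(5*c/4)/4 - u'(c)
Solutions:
 u(c) = C1 + 7*c*log(c)/4 - 7*c*log(2)/2 - 7*c/4 + 7*c*log(5)/4


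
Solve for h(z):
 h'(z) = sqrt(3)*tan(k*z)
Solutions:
 h(z) = C1 + sqrt(3)*Piecewise((-log(cos(k*z))/k, Ne(k, 0)), (0, True))


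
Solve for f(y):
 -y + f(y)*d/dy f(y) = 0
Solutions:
 f(y) = -sqrt(C1 + y^2)
 f(y) = sqrt(C1 + y^2)


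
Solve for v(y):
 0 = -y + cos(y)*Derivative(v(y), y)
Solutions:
 v(y) = C1 + Integral(y/cos(y), y)


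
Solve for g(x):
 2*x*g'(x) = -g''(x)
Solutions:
 g(x) = C1 + C2*erf(x)


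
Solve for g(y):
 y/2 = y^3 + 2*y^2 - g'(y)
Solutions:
 g(y) = C1 + y^4/4 + 2*y^3/3 - y^2/4


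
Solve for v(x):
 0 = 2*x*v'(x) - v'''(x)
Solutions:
 v(x) = C1 + Integral(C2*airyai(2^(1/3)*x) + C3*airybi(2^(1/3)*x), x)


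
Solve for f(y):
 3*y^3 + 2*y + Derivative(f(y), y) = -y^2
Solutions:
 f(y) = C1 - 3*y^4/4 - y^3/3 - y^2


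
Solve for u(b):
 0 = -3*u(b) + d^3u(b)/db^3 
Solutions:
 u(b) = C3*exp(3^(1/3)*b) + (C1*sin(3^(5/6)*b/2) + C2*cos(3^(5/6)*b/2))*exp(-3^(1/3)*b/2)


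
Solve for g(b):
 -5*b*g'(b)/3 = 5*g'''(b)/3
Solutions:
 g(b) = C1 + Integral(C2*airyai(-b) + C3*airybi(-b), b)


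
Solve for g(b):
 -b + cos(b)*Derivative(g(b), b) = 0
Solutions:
 g(b) = C1 + Integral(b/cos(b), b)


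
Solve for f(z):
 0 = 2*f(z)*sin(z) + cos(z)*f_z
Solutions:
 f(z) = C1*cos(z)^2


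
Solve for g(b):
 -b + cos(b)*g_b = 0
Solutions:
 g(b) = C1 + Integral(b/cos(b), b)


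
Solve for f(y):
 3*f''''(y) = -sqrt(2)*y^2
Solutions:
 f(y) = C1 + C2*y + C3*y^2 + C4*y^3 - sqrt(2)*y^6/1080


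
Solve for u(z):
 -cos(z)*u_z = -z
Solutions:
 u(z) = C1 + Integral(z/cos(z), z)


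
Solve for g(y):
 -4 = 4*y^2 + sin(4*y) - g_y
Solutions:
 g(y) = C1 + 4*y^3/3 + 4*y - cos(4*y)/4


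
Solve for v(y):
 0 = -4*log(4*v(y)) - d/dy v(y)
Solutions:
 Integral(1/(log(_y) + 2*log(2)), (_y, v(y)))/4 = C1 - y


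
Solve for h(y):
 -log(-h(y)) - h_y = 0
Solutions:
 -li(-h(y)) = C1 - y


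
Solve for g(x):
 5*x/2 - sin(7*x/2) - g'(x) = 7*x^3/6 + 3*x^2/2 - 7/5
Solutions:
 g(x) = C1 - 7*x^4/24 - x^3/2 + 5*x^2/4 + 7*x/5 + 2*cos(7*x/2)/7


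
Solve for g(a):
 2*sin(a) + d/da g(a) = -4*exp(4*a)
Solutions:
 g(a) = C1 - exp(4*a) + 2*cos(a)


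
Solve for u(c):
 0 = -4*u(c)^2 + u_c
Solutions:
 u(c) = -1/(C1 + 4*c)


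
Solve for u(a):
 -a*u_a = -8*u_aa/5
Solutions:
 u(a) = C1 + C2*erfi(sqrt(5)*a/4)


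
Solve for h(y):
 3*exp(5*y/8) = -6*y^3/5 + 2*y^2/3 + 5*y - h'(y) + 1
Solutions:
 h(y) = C1 - 3*y^4/10 + 2*y^3/9 + 5*y^2/2 + y - 24*exp(5*y/8)/5


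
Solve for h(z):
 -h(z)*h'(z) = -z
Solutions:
 h(z) = -sqrt(C1 + z^2)
 h(z) = sqrt(C1 + z^2)


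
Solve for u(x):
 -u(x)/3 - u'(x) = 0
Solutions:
 u(x) = C1*exp(-x/3)


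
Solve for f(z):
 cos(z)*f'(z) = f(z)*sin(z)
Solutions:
 f(z) = C1/cos(z)


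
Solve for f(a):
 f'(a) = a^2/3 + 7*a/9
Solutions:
 f(a) = C1 + a^3/9 + 7*a^2/18


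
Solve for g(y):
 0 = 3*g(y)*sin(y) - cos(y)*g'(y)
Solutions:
 g(y) = C1/cos(y)^3


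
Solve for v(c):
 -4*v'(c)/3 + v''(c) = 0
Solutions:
 v(c) = C1 + C2*exp(4*c/3)


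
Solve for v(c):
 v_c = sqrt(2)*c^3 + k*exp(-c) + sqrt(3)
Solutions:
 v(c) = C1 + sqrt(2)*c^4/4 + sqrt(3)*c - k*exp(-c)


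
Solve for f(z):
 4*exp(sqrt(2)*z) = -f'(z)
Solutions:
 f(z) = C1 - 2*sqrt(2)*exp(sqrt(2)*z)


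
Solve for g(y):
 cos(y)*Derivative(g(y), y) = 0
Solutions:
 g(y) = C1


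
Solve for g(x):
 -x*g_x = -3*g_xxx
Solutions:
 g(x) = C1 + Integral(C2*airyai(3^(2/3)*x/3) + C3*airybi(3^(2/3)*x/3), x)


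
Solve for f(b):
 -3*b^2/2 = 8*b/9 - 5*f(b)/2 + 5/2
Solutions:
 f(b) = 3*b^2/5 + 16*b/45 + 1


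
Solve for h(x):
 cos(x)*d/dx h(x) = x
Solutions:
 h(x) = C1 + Integral(x/cos(x), x)


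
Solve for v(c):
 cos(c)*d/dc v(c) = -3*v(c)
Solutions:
 v(c) = C1*(sin(c) - 1)^(3/2)/(sin(c) + 1)^(3/2)


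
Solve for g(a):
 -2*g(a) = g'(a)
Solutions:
 g(a) = C1*exp(-2*a)


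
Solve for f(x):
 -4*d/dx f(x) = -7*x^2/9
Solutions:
 f(x) = C1 + 7*x^3/108


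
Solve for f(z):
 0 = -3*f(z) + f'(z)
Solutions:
 f(z) = C1*exp(3*z)


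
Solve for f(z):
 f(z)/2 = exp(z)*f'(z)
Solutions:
 f(z) = C1*exp(-exp(-z)/2)


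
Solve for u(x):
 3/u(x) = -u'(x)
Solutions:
 u(x) = -sqrt(C1 - 6*x)
 u(x) = sqrt(C1 - 6*x)


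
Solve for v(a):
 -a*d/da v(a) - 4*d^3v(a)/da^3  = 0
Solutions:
 v(a) = C1 + Integral(C2*airyai(-2^(1/3)*a/2) + C3*airybi(-2^(1/3)*a/2), a)


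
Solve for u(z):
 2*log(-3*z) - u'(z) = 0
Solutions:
 u(z) = C1 + 2*z*log(-z) + 2*z*(-1 + log(3))


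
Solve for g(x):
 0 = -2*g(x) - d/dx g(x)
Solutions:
 g(x) = C1*exp(-2*x)


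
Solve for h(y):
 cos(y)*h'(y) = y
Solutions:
 h(y) = C1 + Integral(y/cos(y), y)


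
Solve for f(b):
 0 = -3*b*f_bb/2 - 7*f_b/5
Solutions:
 f(b) = C1 + C2*b^(1/15)


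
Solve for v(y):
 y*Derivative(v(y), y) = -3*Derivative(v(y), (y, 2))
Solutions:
 v(y) = C1 + C2*erf(sqrt(6)*y/6)


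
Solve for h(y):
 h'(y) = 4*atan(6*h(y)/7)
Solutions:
 Integral(1/atan(6*_y/7), (_y, h(y))) = C1 + 4*y


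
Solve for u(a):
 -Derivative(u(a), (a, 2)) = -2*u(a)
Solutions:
 u(a) = C1*exp(-sqrt(2)*a) + C2*exp(sqrt(2)*a)


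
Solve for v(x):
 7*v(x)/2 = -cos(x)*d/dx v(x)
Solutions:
 v(x) = C1*(sin(x) - 1)^(7/4)/(sin(x) + 1)^(7/4)


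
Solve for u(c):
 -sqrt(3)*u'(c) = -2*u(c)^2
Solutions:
 u(c) = -3/(C1 + 2*sqrt(3)*c)


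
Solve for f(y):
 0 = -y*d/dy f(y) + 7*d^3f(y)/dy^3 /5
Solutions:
 f(y) = C1 + Integral(C2*airyai(5^(1/3)*7^(2/3)*y/7) + C3*airybi(5^(1/3)*7^(2/3)*y/7), y)


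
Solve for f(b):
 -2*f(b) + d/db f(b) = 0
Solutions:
 f(b) = C1*exp(2*b)


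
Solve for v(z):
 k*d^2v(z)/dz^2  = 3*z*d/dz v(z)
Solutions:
 v(z) = C1 + C2*erf(sqrt(6)*z*sqrt(-1/k)/2)/sqrt(-1/k)


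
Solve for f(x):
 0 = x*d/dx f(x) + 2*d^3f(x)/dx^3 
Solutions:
 f(x) = C1 + Integral(C2*airyai(-2^(2/3)*x/2) + C3*airybi(-2^(2/3)*x/2), x)


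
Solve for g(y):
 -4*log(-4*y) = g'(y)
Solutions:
 g(y) = C1 - 4*y*log(-y) + 4*y*(1 - 2*log(2))


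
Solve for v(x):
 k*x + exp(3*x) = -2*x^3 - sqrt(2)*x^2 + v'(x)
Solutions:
 v(x) = C1 + k*x^2/2 + x^4/2 + sqrt(2)*x^3/3 + exp(3*x)/3


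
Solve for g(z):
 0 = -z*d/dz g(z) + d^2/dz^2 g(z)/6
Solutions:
 g(z) = C1 + C2*erfi(sqrt(3)*z)


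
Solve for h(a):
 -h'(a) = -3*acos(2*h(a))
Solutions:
 Integral(1/acos(2*_y), (_y, h(a))) = C1 + 3*a


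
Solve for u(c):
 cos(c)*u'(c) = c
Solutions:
 u(c) = C1 + Integral(c/cos(c), c)


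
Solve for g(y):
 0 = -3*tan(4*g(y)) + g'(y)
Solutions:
 g(y) = -asin(C1*exp(12*y))/4 + pi/4
 g(y) = asin(C1*exp(12*y))/4


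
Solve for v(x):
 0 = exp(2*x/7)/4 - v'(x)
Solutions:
 v(x) = C1 + 7*exp(2*x/7)/8


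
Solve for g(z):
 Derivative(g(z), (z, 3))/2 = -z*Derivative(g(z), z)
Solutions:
 g(z) = C1 + Integral(C2*airyai(-2^(1/3)*z) + C3*airybi(-2^(1/3)*z), z)


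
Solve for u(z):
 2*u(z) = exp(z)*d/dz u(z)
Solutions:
 u(z) = C1*exp(-2*exp(-z))


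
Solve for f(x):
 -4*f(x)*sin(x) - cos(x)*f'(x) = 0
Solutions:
 f(x) = C1*cos(x)^4


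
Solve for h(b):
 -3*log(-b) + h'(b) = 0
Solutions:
 h(b) = C1 + 3*b*log(-b) - 3*b


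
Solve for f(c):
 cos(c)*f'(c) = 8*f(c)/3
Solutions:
 f(c) = C1*(sin(c) + 1)^(4/3)/(sin(c) - 1)^(4/3)


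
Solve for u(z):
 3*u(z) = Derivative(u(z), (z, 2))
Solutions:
 u(z) = C1*exp(-sqrt(3)*z) + C2*exp(sqrt(3)*z)


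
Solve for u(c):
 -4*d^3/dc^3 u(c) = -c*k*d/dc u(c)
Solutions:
 u(c) = C1 + Integral(C2*airyai(2^(1/3)*c*k^(1/3)/2) + C3*airybi(2^(1/3)*c*k^(1/3)/2), c)


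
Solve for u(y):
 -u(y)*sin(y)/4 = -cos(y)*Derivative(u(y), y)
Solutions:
 u(y) = C1/cos(y)^(1/4)


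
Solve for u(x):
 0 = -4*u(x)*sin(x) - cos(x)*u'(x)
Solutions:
 u(x) = C1*cos(x)^4


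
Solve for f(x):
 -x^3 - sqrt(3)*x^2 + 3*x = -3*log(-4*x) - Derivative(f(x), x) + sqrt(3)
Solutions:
 f(x) = C1 + x^4/4 + sqrt(3)*x^3/3 - 3*x^2/2 - 3*x*log(-x) + x*(-6*log(2) + sqrt(3) + 3)


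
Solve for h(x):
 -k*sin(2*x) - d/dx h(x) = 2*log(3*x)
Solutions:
 h(x) = C1 + k*cos(2*x)/2 - 2*x*log(x) - 2*x*log(3) + 2*x


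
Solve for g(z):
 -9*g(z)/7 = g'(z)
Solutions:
 g(z) = C1*exp(-9*z/7)


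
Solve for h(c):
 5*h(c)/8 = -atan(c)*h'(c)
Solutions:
 h(c) = C1*exp(-5*Integral(1/atan(c), c)/8)


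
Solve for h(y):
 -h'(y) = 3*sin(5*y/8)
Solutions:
 h(y) = C1 + 24*cos(5*y/8)/5


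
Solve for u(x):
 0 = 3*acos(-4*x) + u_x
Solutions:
 u(x) = C1 - 3*x*acos(-4*x) - 3*sqrt(1 - 16*x^2)/4


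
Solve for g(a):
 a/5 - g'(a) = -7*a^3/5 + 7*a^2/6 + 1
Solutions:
 g(a) = C1 + 7*a^4/20 - 7*a^3/18 + a^2/10 - a


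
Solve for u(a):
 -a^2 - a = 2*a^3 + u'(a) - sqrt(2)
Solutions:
 u(a) = C1 - a^4/2 - a^3/3 - a^2/2 + sqrt(2)*a


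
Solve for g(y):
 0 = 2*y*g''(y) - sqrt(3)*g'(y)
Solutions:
 g(y) = C1 + C2*y^(sqrt(3)/2 + 1)


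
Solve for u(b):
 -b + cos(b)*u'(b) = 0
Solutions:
 u(b) = C1 + Integral(b/cos(b), b)


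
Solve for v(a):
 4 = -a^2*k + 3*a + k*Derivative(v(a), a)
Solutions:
 v(a) = C1 + a^3/3 - 3*a^2/(2*k) + 4*a/k


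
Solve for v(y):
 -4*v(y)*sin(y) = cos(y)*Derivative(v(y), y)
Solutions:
 v(y) = C1*cos(y)^4


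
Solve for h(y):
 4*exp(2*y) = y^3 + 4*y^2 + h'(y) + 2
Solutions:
 h(y) = C1 - y^4/4 - 4*y^3/3 - 2*y + 2*exp(2*y)


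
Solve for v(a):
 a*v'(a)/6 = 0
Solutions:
 v(a) = C1


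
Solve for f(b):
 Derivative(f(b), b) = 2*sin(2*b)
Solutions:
 f(b) = C1 - cos(2*b)


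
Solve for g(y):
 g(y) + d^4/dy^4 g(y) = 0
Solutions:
 g(y) = (C1*sin(sqrt(2)*y/2) + C2*cos(sqrt(2)*y/2))*exp(-sqrt(2)*y/2) + (C3*sin(sqrt(2)*y/2) + C4*cos(sqrt(2)*y/2))*exp(sqrt(2)*y/2)


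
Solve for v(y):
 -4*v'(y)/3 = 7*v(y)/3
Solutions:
 v(y) = C1*exp(-7*y/4)


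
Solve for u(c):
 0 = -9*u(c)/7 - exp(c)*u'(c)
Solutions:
 u(c) = C1*exp(9*exp(-c)/7)


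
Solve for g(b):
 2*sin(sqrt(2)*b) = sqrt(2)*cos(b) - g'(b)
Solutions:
 g(b) = C1 + sqrt(2)*sin(b) + sqrt(2)*cos(sqrt(2)*b)


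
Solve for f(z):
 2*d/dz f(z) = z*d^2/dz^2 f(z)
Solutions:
 f(z) = C1 + C2*z^3


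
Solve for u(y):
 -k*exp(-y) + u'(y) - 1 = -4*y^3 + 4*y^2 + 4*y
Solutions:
 u(y) = C1 - k*exp(-y) - y^4 + 4*y^3/3 + 2*y^2 + y


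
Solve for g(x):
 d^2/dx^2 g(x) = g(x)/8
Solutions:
 g(x) = C1*exp(-sqrt(2)*x/4) + C2*exp(sqrt(2)*x/4)


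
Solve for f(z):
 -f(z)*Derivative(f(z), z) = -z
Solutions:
 f(z) = -sqrt(C1 + z^2)
 f(z) = sqrt(C1 + z^2)


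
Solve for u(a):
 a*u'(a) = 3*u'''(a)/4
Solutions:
 u(a) = C1 + Integral(C2*airyai(6^(2/3)*a/3) + C3*airybi(6^(2/3)*a/3), a)


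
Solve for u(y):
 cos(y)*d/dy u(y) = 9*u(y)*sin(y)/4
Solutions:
 u(y) = C1/cos(y)^(9/4)


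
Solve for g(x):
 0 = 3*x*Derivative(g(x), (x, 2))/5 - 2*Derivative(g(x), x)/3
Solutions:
 g(x) = C1 + C2*x^(19/9)


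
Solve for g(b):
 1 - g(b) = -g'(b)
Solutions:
 g(b) = C1*exp(b) + 1


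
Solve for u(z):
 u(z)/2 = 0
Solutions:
 u(z) = 0


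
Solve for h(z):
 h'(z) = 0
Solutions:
 h(z) = C1


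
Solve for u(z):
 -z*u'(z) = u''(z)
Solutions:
 u(z) = C1 + C2*erf(sqrt(2)*z/2)


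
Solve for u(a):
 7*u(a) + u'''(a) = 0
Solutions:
 u(a) = C3*exp(-7^(1/3)*a) + (C1*sin(sqrt(3)*7^(1/3)*a/2) + C2*cos(sqrt(3)*7^(1/3)*a/2))*exp(7^(1/3)*a/2)


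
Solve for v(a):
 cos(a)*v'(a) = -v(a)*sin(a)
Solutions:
 v(a) = C1*cos(a)


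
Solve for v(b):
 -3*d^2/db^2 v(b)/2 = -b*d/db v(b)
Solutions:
 v(b) = C1 + C2*erfi(sqrt(3)*b/3)


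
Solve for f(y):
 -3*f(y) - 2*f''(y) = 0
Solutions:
 f(y) = C1*sin(sqrt(6)*y/2) + C2*cos(sqrt(6)*y/2)


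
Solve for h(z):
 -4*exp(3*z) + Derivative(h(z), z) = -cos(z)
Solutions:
 h(z) = C1 + 4*exp(3*z)/3 - sin(z)


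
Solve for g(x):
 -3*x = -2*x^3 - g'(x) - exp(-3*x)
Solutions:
 g(x) = C1 - x^4/2 + 3*x^2/2 + exp(-3*x)/3


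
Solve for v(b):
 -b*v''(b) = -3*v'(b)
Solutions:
 v(b) = C1 + C2*b^4


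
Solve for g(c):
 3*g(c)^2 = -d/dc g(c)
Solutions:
 g(c) = 1/(C1 + 3*c)


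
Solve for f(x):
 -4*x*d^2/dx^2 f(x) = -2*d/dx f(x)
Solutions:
 f(x) = C1 + C2*x^(3/2)


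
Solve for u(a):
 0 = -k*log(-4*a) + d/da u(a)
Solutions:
 u(a) = C1 + a*k*log(-a) + a*k*(-1 + 2*log(2))


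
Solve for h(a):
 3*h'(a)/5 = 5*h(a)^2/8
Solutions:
 h(a) = -24/(C1 + 25*a)


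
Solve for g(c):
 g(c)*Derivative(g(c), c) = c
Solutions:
 g(c) = -sqrt(C1 + c^2)
 g(c) = sqrt(C1 + c^2)


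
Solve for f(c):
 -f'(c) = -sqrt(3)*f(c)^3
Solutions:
 f(c) = -sqrt(2)*sqrt(-1/(C1 + sqrt(3)*c))/2
 f(c) = sqrt(2)*sqrt(-1/(C1 + sqrt(3)*c))/2


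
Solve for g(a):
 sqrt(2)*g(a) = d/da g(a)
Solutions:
 g(a) = C1*exp(sqrt(2)*a)


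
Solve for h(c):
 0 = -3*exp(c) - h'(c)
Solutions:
 h(c) = C1 - 3*exp(c)


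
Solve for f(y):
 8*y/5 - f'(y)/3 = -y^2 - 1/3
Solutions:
 f(y) = C1 + y^3 + 12*y^2/5 + y


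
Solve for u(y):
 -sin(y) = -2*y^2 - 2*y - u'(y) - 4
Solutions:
 u(y) = C1 - 2*y^3/3 - y^2 - 4*y - cos(y)


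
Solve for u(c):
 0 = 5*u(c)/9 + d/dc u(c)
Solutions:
 u(c) = C1*exp(-5*c/9)


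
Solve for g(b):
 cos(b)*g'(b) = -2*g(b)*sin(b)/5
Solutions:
 g(b) = C1*cos(b)^(2/5)


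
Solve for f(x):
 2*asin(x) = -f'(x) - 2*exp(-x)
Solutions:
 f(x) = C1 - 2*x*asin(x) - 2*sqrt(1 - x^2) + 2*exp(-x)


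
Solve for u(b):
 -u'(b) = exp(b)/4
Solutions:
 u(b) = C1 - exp(b)/4


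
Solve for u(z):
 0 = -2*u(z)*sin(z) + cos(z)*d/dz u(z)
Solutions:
 u(z) = C1/cos(z)^2


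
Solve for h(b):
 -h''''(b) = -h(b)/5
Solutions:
 h(b) = C1*exp(-5^(3/4)*b/5) + C2*exp(5^(3/4)*b/5) + C3*sin(5^(3/4)*b/5) + C4*cos(5^(3/4)*b/5)


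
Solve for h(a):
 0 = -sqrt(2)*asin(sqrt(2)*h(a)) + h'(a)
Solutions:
 Integral(1/asin(sqrt(2)*_y), (_y, h(a))) = C1 + sqrt(2)*a


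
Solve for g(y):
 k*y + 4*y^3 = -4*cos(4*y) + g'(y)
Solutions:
 g(y) = C1 + k*y^2/2 + y^4 + sin(4*y)


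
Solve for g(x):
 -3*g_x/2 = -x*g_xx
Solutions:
 g(x) = C1 + C2*x^(5/2)


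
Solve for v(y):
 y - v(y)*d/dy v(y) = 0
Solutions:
 v(y) = -sqrt(C1 + y^2)
 v(y) = sqrt(C1 + y^2)


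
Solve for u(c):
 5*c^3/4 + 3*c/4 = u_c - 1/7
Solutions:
 u(c) = C1 + 5*c^4/16 + 3*c^2/8 + c/7


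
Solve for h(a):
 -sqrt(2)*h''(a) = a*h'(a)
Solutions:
 h(a) = C1 + C2*erf(2^(1/4)*a/2)


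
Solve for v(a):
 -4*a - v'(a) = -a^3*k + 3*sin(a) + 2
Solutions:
 v(a) = C1 + a^4*k/4 - 2*a^2 - 2*a + 3*cos(a)


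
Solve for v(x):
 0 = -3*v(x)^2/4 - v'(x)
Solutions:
 v(x) = 4/(C1 + 3*x)


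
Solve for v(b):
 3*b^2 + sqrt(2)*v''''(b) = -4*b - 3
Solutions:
 v(b) = C1 + C2*b + C3*b^2 + C4*b^3 - sqrt(2)*b^6/240 - sqrt(2)*b^5/60 - sqrt(2)*b^4/16


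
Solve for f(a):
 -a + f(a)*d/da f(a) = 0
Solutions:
 f(a) = -sqrt(C1 + a^2)
 f(a) = sqrt(C1 + a^2)


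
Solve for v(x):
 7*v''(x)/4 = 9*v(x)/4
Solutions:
 v(x) = C1*exp(-3*sqrt(7)*x/7) + C2*exp(3*sqrt(7)*x/7)


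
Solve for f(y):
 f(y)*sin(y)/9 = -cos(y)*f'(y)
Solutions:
 f(y) = C1*cos(y)^(1/9)


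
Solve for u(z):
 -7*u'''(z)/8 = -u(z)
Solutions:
 u(z) = C3*exp(2*7^(2/3)*z/7) + (C1*sin(sqrt(3)*7^(2/3)*z/7) + C2*cos(sqrt(3)*7^(2/3)*z/7))*exp(-7^(2/3)*z/7)


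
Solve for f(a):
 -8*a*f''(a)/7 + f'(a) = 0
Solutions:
 f(a) = C1 + C2*a^(15/8)


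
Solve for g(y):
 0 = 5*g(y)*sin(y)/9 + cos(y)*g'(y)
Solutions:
 g(y) = C1*cos(y)^(5/9)


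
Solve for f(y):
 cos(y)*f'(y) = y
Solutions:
 f(y) = C1 + Integral(y/cos(y), y)


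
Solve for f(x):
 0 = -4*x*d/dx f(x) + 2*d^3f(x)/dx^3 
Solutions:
 f(x) = C1 + Integral(C2*airyai(2^(1/3)*x) + C3*airybi(2^(1/3)*x), x)


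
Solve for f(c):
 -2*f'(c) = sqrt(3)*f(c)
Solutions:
 f(c) = C1*exp(-sqrt(3)*c/2)


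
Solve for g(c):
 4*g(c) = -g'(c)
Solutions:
 g(c) = C1*exp(-4*c)


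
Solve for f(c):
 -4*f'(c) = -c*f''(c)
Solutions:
 f(c) = C1 + C2*c^5


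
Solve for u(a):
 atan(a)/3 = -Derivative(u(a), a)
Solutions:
 u(a) = C1 - a*atan(a)/3 + log(a^2 + 1)/6


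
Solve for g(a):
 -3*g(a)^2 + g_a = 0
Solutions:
 g(a) = -1/(C1 + 3*a)


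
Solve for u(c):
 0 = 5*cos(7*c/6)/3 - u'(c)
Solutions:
 u(c) = C1 + 10*sin(7*c/6)/7


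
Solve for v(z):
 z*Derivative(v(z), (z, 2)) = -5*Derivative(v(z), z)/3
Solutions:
 v(z) = C1 + C2/z^(2/3)


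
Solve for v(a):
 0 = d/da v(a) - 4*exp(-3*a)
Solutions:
 v(a) = C1 - 4*exp(-3*a)/3


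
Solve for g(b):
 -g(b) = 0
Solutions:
 g(b) = 0


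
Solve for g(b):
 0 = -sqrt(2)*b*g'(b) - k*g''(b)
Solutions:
 g(b) = C1 + C2*sqrt(k)*erf(2^(3/4)*b*sqrt(1/k)/2)


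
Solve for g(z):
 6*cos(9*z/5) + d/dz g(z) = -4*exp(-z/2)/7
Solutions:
 g(z) = C1 - 10*sin(9*z/5)/3 + 8*exp(-z/2)/7


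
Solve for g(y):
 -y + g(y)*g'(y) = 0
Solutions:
 g(y) = -sqrt(C1 + y^2)
 g(y) = sqrt(C1 + y^2)


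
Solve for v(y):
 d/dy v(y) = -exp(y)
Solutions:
 v(y) = C1 - exp(y)


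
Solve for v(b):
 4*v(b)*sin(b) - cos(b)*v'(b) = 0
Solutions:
 v(b) = C1/cos(b)^4


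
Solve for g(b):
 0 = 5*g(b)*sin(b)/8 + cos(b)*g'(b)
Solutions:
 g(b) = C1*cos(b)^(5/8)


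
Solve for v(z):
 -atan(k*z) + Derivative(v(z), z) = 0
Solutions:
 v(z) = C1 + Piecewise((z*atan(k*z) - log(k^2*z^2 + 1)/(2*k), Ne(k, 0)), (0, True))


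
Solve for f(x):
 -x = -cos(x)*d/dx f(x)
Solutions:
 f(x) = C1 + Integral(x/cos(x), x)


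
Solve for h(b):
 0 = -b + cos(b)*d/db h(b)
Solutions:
 h(b) = C1 + Integral(b/cos(b), b)


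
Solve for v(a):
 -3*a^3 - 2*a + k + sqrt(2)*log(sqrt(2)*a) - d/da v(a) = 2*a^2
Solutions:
 v(a) = C1 - 3*a^4/4 - 2*a^3/3 - a^2 + a*k + sqrt(2)*a*log(a) - sqrt(2)*a + sqrt(2)*a*log(2)/2


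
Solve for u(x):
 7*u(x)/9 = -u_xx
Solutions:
 u(x) = C1*sin(sqrt(7)*x/3) + C2*cos(sqrt(7)*x/3)


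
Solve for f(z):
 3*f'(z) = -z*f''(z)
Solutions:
 f(z) = C1 + C2/z^2


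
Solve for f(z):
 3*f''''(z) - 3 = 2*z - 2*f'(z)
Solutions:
 f(z) = C1 + C4*exp(-2^(1/3)*3^(2/3)*z/3) + z^2/2 + 3*z/2 + (C2*sin(2^(1/3)*3^(1/6)*z/2) + C3*cos(2^(1/3)*3^(1/6)*z/2))*exp(2^(1/3)*3^(2/3)*z/6)


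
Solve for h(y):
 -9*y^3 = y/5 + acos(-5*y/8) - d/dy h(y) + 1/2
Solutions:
 h(y) = C1 + 9*y^4/4 + y^2/10 + y*acos(-5*y/8) + y/2 + sqrt(64 - 25*y^2)/5


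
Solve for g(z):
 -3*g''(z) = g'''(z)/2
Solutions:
 g(z) = C1 + C2*z + C3*exp(-6*z)


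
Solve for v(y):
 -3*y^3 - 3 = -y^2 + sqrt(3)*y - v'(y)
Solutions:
 v(y) = C1 + 3*y^4/4 - y^3/3 + sqrt(3)*y^2/2 + 3*y


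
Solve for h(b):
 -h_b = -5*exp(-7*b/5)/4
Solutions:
 h(b) = C1 - 25*exp(-7*b/5)/28


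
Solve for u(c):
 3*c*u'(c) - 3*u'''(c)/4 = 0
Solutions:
 u(c) = C1 + Integral(C2*airyai(2^(2/3)*c) + C3*airybi(2^(2/3)*c), c)


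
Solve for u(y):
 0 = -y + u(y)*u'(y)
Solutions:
 u(y) = -sqrt(C1 + y^2)
 u(y) = sqrt(C1 + y^2)
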